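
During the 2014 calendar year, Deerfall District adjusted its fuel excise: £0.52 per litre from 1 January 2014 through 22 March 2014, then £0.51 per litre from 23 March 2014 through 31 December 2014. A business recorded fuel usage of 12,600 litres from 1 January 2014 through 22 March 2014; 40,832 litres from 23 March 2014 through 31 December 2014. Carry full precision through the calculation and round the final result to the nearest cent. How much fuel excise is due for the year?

£27,376.32

1 January – 22 March 2014: 12,600 litres at £0.52/litre → £6,552.00
23 March – 31 December 2014: 40,832 litres at £0.51/litre → £20,824.32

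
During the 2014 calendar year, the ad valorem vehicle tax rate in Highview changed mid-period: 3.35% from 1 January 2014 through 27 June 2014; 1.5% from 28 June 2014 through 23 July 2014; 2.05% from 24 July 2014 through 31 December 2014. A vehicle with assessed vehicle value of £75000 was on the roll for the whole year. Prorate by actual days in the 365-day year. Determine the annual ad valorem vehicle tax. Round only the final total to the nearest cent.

£1983.60

1 January – 27 June 2014: 178 days at 3.35% → £75000 × 3.35% × 178/365 = £1225.2740
28 June – 23 July 2014: 26 days at 1.5% → £75000 × 1.5% × 26/365 = £80.1370
24 July – 31 December 2014: 161 days at 2.05% → £75000 × 2.05% × 161/365 = £678.1849
Total = £1983.5959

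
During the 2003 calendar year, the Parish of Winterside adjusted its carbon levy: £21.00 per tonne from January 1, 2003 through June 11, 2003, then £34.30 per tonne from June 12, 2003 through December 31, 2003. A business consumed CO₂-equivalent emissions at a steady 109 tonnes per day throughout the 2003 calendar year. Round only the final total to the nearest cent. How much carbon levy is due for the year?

January 1 – June 11, 2003: 162 days × 109 tonnes/day = 17,658 tonnes at £21.00/tonne → £370,818.00
June 12 – December 31, 2003: 203 days × 109 tonnes/day = 22,127 tonnes at £34.30/tonne → £758,956.10

£1,129,774.10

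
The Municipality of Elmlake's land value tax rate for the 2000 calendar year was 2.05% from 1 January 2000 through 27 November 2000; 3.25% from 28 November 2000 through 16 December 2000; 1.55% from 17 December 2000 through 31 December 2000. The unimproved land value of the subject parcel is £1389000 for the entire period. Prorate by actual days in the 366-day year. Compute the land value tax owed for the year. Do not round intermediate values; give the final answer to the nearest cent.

£29055.15

1 January – 27 November 2000: 332 days at 2.05% → £1389000 × 2.05% × 332/366 = £25829.3279
28 November – 16 December 2000: 19 days at 3.25% → £1389000 × 3.25% × 19/366 = £2343.4631
17 December – 31 December 2000: 15 days at 1.55% → £1389000 × 1.55% × 15/366 = £882.3566
Total = £29055.1475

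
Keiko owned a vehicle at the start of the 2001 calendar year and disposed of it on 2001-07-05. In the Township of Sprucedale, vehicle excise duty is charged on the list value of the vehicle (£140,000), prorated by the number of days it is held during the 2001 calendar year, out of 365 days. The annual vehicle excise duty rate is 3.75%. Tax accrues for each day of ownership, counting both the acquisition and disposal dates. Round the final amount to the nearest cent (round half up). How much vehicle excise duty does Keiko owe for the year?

Days held (2001-01-01 to 2001-07-05): 186 out of 365
Tax = £140,000 × 3.75% × 186/365 = £2,675.3425

£2,675.34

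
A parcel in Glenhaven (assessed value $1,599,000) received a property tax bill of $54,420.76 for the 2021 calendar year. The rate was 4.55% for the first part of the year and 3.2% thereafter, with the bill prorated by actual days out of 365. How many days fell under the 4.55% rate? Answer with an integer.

55 days

Let d = days at the first rate; then 365 − d days at the second rate.
$1,599,000 × [4.55%·d + 3.2%·(365−d)] / 365 = $54,420.76
Solving gives d = 55, so the new rate took effect on 25 Feb 2021.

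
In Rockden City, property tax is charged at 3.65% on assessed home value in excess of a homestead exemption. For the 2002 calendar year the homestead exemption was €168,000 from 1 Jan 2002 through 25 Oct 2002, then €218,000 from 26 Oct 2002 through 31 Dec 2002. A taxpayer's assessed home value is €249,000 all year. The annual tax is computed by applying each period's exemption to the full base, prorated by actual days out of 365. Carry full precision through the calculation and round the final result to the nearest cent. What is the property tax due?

1 Jan – 25 Oct 2002: 298 days, exemption €168,000 → (€249,000 − €168,000) × 3.65% × 298/365 = €2,413.8000
26 Oct – 31 Dec 2002: 67 days, exemption €218,000 → (€249,000 − €218,000) × 3.65% × 67/365 = €207.7000
Total = €2,621.5000

€2,621.50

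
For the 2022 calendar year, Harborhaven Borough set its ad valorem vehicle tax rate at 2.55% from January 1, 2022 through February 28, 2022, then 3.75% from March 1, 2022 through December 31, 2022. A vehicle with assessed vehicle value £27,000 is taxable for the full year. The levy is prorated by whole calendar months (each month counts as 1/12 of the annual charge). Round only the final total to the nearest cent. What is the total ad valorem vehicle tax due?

£958.50

January 1 – February 28, 2022: 2 months at 2.55% → £27,000 × 2.55% × 2/12 = £114.7500
March 1 – December 31, 2022: 10 months at 3.75% → £27,000 × 3.75% × 10/12 = £843.7500
Total = £958.5000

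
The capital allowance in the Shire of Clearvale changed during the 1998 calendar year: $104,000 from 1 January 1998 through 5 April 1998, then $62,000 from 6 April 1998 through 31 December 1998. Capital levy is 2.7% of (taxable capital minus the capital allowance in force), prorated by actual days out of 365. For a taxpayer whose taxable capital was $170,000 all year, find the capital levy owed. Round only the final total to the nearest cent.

1 January – 5 April 1998: 95 days, exemption $104,000 → ($170,000 − $104,000) × 2.7% × 95/365 = $463.8082
6 April – 31 December 1998: 270 days, exemption $62,000 → ($170,000 − $62,000) × 2.7% × 270/365 = $2,157.0411
Total = $2,620.8493

$2,620.85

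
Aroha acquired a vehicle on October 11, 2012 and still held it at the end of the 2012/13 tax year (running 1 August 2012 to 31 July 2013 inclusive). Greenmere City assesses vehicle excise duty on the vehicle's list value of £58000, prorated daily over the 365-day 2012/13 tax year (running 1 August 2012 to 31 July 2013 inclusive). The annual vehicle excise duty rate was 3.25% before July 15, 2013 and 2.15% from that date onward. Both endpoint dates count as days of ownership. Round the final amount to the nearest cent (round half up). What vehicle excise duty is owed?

October 11, 2012 – July 14, 2013: 277 days at 3.25% → £58000 × 3.25% × 277/365 = £1430.5342
July 15 – July 31, 2013: 17 days at 2.15% → £58000 × 2.15% × 17/365 = £58.0795
Total = £1488.6137

£1488.61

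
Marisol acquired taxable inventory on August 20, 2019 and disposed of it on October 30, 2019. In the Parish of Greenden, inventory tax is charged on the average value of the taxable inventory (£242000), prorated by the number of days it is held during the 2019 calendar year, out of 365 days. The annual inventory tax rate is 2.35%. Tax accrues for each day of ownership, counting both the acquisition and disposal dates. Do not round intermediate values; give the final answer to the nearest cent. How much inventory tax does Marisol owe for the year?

Days held (August 20 – October 30, 2019): 72 out of 365
Tax = £242000 × 2.35% × 72/365 = £1121.8192

£1121.82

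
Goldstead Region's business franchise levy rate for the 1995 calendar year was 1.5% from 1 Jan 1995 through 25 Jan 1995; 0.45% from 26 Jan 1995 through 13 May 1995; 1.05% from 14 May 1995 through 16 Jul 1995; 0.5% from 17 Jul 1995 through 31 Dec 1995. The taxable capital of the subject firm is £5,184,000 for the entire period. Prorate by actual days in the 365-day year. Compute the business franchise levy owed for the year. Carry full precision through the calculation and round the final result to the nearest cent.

£33,703.10

1 Jan – 25 Jan 1995: 25 days at 1.5% → £5,184,000 × 1.5% × 25/365 = £5,326.0274
26 Jan – 13 May 1995: 108 days at 0.45% → £5,184,000 × 0.45% × 108/365 = £6,902.5315
14 May – 16 Jul 1995: 64 days at 1.05% → £5,184,000 × 1.05% × 64/365 = £9,544.2411
17 Jul – 31 Dec 1995: 168 days at 0.5% → £5,184,000 × 0.5% × 168/365 = £11,930.3014
Total = £33,703.1014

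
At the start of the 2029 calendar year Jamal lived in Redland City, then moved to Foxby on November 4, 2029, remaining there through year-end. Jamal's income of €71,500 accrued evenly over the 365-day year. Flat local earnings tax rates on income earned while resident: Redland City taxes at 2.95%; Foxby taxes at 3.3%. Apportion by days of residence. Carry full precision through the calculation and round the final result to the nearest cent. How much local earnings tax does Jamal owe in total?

Redland City, January 1 – November 3, 2029: 307 days → €71,500 × 2.95% × 307/365 = €1,774.0815
Foxby, November 4 – December 31, 2029: 58 days → €71,500 × 3.3% × 58/365 = €374.9342
Total = €2,149.0158

€2,149.02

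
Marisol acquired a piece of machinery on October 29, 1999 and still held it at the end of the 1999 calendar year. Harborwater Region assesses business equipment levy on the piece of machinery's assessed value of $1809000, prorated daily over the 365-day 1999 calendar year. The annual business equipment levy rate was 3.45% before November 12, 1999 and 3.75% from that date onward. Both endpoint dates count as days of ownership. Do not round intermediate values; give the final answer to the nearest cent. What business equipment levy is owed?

October 29 – November 11, 1999: 14 days at 3.45% → $1809000 × 3.45% × 14/365 = $2393.8274
November 12 – December 31, 1999: 50 days at 3.75% → $1809000 × 3.75% × 50/365 = $9292.8082
Total = $11686.6356

$11686.64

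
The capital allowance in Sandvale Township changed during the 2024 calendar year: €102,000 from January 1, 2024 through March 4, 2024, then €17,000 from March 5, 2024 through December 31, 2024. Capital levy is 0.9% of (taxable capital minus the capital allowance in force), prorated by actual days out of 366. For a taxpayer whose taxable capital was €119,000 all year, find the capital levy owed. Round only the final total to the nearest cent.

January 1 – March 4, 2024: 64 days, exemption €102,000 → (€119,000 − €102,000) × 0.9% × 64/366 = €26.7541
March 5 – December 31, 2024: 302 days, exemption €17,000 → (€119,000 − €17,000) × 0.9% × 302/366 = €757.4754
Total = €784.2295

€784.23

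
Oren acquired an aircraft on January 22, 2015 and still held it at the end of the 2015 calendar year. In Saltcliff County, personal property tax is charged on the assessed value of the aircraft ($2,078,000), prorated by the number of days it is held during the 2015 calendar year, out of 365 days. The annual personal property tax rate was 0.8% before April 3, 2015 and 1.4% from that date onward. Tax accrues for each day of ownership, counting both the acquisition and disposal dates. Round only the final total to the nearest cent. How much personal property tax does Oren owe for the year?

January 22 – April 2, 2015: 71 days at 0.8% → $2,078,000 × 0.8% × 71/365 = $3,233.7096
April 3 – December 31, 2015: 273 days at 1.4% → $2,078,000 × 1.4% × 273/365 = $21,759.2219
Total = $24,992.9315

$24,992.93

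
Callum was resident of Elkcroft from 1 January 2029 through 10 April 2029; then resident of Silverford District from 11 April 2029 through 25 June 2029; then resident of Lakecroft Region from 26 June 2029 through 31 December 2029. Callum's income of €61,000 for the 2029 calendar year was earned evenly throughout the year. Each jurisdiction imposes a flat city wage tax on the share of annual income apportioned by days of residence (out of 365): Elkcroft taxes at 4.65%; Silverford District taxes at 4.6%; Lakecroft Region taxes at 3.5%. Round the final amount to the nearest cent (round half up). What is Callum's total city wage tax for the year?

Elkcroft, 1 January – 10 April 2029: 100 days → €61,000 × 4.65% × 100/365 = €777.1233
Silverford District, 11 April – 25 June 2029: 76 days → €61,000 × 4.6% × 76/365 = €584.2630
Lakecroft Region, 26 June – 31 December 2029: 189 days → €61,000 × 3.5% × 189/365 = €1,105.5205
Total = €2,466.9068

€2,466.91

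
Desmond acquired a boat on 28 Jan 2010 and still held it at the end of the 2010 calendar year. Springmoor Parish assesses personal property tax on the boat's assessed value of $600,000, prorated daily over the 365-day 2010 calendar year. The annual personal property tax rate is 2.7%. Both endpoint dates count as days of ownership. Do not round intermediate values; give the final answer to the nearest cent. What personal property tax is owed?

$15,001.64

Days held (28 Jan – 31 Dec 2010): 338 out of 365
Tax = $600,000 × 2.7% × 338/365 = $15,001.6438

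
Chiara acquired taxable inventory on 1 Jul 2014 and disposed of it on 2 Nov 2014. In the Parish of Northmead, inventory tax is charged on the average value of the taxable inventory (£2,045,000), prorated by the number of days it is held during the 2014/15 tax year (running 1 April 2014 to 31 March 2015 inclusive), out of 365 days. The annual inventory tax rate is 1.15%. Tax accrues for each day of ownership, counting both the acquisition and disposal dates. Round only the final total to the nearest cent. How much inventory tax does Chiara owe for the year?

£8,053.94

Days held (1 Jul – 2 Nov 2014): 125 out of 365
Tax = £2,045,000 × 1.15% × 125/365 = £8,053.9384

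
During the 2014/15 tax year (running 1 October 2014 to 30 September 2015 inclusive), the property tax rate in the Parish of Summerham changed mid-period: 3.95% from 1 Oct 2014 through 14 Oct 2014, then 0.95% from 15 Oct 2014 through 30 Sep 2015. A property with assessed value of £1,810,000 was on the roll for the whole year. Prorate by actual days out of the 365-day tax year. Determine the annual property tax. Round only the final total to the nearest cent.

£19,277.74

1 Oct – 14 Oct 2014: 14 days at 3.95% → £1,810,000 × 3.95% × 14/365 = £2,742.2740
15 Oct 2014 – 30 Sep 2015: 351 days at 0.95% → £1,810,000 × 0.95% × 351/365 = £16,535.4658
Total = £19,277.7397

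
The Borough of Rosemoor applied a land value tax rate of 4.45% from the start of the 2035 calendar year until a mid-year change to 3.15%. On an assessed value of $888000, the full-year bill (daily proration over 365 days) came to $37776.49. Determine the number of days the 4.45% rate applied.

310 days

Let d = days at the first rate; then 365 − d days at the second rate.
$888000 × [4.45%·d + 3.15%·(365−d)] / 365 = $37776.49
Solving gives d = 310, so the new rate took effect on 7 November 2035.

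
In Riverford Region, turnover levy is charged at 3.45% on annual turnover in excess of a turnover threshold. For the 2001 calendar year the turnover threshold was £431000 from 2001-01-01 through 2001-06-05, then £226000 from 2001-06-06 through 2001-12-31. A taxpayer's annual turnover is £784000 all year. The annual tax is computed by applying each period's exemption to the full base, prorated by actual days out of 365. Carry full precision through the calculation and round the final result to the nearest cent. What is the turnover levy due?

2001-01-01 to 2001-06-05: 156 days, exemption £431000 → (£784000 − £431000) × 3.45% × 156/365 = £5205.0575
2001-06-06 to 2001-12-31: 209 days, exemption £226000 → (£784000 − £226000) × 3.45% × 209/365 = £11023.1753
Total = £16228.2329

£16228.23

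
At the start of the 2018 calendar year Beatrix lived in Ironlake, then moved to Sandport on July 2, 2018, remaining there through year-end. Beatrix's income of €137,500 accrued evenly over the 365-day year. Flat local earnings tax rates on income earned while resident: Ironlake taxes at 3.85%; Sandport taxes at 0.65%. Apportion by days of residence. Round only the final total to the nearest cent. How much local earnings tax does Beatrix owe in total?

Ironlake, January 1 – July 1, 2018: 182 days → €137,500 × 3.85% × 182/365 = €2,639.6233
Sandport, July 2 – December 31, 2018: 183 days → €137,500 × 0.65% × 183/365 = €448.0993
Total = €3,087.7226

€3,087.72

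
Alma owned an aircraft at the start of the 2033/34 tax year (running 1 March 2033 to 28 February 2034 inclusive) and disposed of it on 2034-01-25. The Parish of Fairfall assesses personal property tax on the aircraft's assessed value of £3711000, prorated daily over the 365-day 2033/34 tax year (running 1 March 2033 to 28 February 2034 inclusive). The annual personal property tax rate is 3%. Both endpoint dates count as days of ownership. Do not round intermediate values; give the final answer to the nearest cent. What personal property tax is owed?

Days held (2033-03-01 to 2034-01-25): 331 out of 365
Tax = £3711000 × 3% × 331/365 = £100959.5342

£100959.53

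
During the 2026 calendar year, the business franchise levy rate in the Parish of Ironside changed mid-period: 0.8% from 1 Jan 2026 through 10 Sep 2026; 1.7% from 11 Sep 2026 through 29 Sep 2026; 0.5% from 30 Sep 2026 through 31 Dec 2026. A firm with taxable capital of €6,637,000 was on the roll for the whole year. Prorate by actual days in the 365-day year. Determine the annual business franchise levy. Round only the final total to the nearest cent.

€51,132.18

1 Jan – 10 Sep 2026: 253 days at 0.8% → €6,637,000 × 0.8% × 253/365 = €36,803.5288
11 Sep – 29 Sep 2026: 19 days at 1.7% → €6,637,000 × 1.7% × 19/365 = €5,873.2904
30 Sep – 31 Dec 2026: 93 days at 0.5% → €6,637,000 × 0.5% × 93/365 = €8,455.3562
Total = €51,132.1753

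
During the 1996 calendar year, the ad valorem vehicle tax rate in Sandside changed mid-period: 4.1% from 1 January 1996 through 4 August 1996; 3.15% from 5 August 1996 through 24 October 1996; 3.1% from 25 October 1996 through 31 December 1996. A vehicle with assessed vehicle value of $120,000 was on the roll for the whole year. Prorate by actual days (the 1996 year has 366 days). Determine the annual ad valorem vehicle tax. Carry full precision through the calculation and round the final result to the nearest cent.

1 January – 4 August 1996: 217 days at 4.1% → $120,000 × 4.1% × 217/366 = $2,917.0492
5 August – 24 October 1996: 81 days at 3.15% → $120,000 × 3.15% × 81/366 = $836.5574
25 October – 31 December 1996: 68 days at 3.1% → $120,000 × 3.1% × 68/366 = $691.1475
Total = $4,444.7541

$4,444.75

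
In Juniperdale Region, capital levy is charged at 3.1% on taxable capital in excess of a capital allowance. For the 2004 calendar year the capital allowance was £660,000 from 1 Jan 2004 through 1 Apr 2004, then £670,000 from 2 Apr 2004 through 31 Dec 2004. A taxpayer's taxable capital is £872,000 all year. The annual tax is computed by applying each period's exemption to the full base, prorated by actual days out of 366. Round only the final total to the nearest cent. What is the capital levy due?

1 Jan – 1 Apr 2004: 92 days, exemption £660,000 → (£872,000 − £660,000) × 3.1% × 92/366 = £1,651.9781
2 Apr – 31 Dec 2004: 274 days, exemption £670,000 → (£872,000 − £670,000) × 3.1% × 274/366 = £4,687.9454
Total = £6,339.9235

£6,339.92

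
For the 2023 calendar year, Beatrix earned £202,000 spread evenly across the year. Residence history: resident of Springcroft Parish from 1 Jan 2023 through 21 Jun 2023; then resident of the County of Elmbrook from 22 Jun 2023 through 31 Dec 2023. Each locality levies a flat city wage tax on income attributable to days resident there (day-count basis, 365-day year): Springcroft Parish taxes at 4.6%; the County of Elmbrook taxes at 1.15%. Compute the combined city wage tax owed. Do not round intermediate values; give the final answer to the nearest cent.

£5,607.02

Springcroft Parish, 1 Jan – 21 Jun 2023: 172 days → £202,000 × 4.6% × 172/365 = £4,378.6959
The County of Elmbrook, 22 Jun – 31 Dec 2023: 193 days → £202,000 × 1.15% × 193/365 = £1,228.3260
Total = £5,607.0219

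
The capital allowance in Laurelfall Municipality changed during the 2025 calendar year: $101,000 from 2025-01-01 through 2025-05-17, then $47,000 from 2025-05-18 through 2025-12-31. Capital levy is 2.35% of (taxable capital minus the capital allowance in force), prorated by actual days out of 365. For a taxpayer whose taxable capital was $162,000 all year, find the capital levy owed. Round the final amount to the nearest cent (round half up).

2025-01-01 to 2025-05-17: 137 days, exemption $101,000 → ($162,000 − $101,000) × 2.35% × 137/365 = $538.0534
2025-05-18 to 2025-12-31: 228 days, exemption $47,000 → ($162,000 − $47,000) × 2.35% × 228/365 = $1,688.1370
Total = $2,226.1904

$2,226.19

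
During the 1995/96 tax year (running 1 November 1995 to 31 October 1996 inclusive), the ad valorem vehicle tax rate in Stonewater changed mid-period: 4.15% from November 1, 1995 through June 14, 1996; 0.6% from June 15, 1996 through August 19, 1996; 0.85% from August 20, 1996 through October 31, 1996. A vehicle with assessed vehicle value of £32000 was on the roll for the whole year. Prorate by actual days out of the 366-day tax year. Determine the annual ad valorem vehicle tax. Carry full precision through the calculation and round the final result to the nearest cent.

£912.52

November 1, 1995 – June 14, 1996: 227 days at 4.15% → £32000 × 4.15% × 227/366 = £823.6503
June 15 – August 19, 1996: 66 days at 0.6% → £32000 × 0.6% × 66/366 = £34.6230
August 20 – October 31, 1996: 73 days at 0.85% → £32000 × 0.85% × 73/366 = £54.2514
Total = £912.5246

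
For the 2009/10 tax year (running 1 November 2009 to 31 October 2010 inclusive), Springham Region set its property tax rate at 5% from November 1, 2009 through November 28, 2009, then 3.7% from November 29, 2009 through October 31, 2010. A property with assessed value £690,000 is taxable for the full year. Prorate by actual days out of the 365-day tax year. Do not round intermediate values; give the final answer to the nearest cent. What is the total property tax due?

£26,218.11

November 1 – November 28, 2009: 28 days at 5% → £690,000 × 5% × 28/365 = £2,646.5753
November 29, 2009 – October 31, 2010: 337 days at 3.7% → £690,000 × 3.7% × 337/365 = £23,571.5342
Total = £26,218.1096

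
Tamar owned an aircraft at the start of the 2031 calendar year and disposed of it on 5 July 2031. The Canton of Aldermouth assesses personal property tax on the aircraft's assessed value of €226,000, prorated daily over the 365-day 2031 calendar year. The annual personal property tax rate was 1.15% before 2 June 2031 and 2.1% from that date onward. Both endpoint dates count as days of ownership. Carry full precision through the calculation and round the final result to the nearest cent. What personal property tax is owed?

€1,524.42

1 January – 1 June 2031: 152 days at 1.15% → €226,000 × 1.15% × 152/365 = €1,082.3233
2 June – 5 July 2031: 34 days at 2.1% → €226,000 × 2.1% × 34/365 = €442.0932
Total = €1,524.4164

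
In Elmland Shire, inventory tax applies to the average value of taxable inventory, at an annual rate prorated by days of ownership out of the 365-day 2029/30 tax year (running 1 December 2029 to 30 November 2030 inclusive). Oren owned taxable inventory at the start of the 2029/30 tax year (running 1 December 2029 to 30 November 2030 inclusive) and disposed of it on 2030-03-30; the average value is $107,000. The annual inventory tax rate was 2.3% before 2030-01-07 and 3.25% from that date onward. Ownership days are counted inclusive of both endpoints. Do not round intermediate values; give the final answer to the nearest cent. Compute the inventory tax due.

$1,040.25

2029-12-01 to 2030-01-06: 37 days at 2.3% → $107,000 × 2.3% × 37/365 = $249.4712
2030-01-07 to 2030-03-30: 83 days at 3.25% → $107,000 × 3.25% × 83/365 = $790.7740
Total = $1,040.2452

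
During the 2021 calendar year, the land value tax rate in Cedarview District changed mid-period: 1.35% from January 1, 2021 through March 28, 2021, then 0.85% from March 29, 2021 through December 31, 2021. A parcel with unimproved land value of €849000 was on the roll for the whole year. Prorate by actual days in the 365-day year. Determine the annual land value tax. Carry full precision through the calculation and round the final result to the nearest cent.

€8228.32

January 1 – March 28, 2021: 87 days at 1.35% → €849000 × 1.35% × 87/365 = €2731.9192
March 29 – December 31, 2021: 278 days at 0.85% → €849000 × 0.85% × 278/365 = €5496.4027
Total = €8228.3219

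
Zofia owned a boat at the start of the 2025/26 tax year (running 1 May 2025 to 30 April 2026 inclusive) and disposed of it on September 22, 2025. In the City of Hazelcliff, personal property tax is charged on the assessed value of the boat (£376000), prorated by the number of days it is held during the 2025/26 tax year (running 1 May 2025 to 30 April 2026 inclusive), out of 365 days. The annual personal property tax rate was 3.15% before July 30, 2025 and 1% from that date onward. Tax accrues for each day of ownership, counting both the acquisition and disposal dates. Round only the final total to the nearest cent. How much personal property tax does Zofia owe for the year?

May 1 – July 29, 2025: 90 days at 3.15% → £376000 × 3.15% × 90/365 = £2920.4384
July 30 – September 22, 2025: 55 days at 1% → £376000 × 1% × 55/365 = £566.5753
Total = £3487.0137

£3487.01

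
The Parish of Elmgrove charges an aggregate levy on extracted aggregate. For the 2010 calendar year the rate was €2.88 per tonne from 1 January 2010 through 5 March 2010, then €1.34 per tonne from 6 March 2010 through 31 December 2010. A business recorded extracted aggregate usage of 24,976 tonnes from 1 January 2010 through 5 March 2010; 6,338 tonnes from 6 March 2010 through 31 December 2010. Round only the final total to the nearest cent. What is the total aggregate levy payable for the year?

1 January – 5 March 2010: 24,976 tonnes at €2.88/tonne → €71,930.88
6 March – 31 December 2010: 6,338 tonnes at €1.34/tonne → €8,492.92

€80,423.80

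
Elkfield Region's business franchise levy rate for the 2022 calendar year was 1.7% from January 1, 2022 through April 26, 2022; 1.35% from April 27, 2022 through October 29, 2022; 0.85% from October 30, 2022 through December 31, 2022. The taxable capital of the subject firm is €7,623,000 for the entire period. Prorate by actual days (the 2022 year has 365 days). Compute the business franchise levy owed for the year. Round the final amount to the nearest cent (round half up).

January 1 – April 26, 2022: 116 days at 1.7% → €7,623,000 × 1.7% × 116/365 = €41,185.0849
April 27 – October 29, 2022: 186 days at 1.35% → €7,623,000 × 1.35% × 186/365 = €52,442.0630
October 30 – December 31, 2022: 63 days at 0.85% → €7,623,000 × 0.85% × 63/365 = €11,183.8808
Total = €104,811.0288

€104,811.03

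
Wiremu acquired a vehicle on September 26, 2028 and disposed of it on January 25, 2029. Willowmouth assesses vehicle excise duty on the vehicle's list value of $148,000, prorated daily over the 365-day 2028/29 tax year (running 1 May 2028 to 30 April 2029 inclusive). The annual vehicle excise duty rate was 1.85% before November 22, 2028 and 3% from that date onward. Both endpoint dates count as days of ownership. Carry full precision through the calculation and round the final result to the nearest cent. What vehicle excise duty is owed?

$1,218.26

September 26 – November 21, 2028: 57 days at 1.85% → $148,000 × 1.85% × 57/365 = $427.5781
November 22, 2028 – January 25, 2029: 65 days at 3% → $148,000 × 3% × 65/365 = $790.6849
Total = $1,218.2630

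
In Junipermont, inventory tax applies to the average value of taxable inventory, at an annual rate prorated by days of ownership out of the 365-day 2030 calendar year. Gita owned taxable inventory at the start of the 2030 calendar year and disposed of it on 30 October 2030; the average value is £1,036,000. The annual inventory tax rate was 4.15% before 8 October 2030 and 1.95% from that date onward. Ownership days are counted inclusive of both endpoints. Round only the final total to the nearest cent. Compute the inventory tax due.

£34,254.70

1 January – 7 October 2030: 280 days at 4.15% → £1,036,000 × 4.15% × 280/365 = £32,981.6986
8 October – 30 October 2030: 23 days at 1.95% → £1,036,000 × 1.95% × 23/365 = £1,273.0027
Total = £34,254.7014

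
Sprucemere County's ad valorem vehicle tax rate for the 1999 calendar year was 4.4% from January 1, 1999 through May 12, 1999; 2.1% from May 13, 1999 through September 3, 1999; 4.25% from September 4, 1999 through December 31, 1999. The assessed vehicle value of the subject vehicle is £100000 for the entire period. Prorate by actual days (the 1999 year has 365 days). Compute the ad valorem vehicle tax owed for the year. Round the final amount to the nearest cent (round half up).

£3632.74

January 1 – May 12, 1999: 132 days at 4.4% → £100000 × 4.4% × 132/365 = £1591.2329
May 13 – September 3, 1999: 114 days at 2.1% → £100000 × 2.1% × 114/365 = £655.8904
September 4 – December 31, 1999: 119 days at 4.25% → £100000 × 4.25% × 119/365 = £1385.6164
Total = £3632.7397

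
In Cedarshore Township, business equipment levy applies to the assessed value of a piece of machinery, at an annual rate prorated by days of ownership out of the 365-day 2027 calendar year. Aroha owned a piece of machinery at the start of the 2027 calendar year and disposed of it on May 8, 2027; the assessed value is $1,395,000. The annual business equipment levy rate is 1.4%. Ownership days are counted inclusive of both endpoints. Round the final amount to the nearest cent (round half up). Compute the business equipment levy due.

Days held (January 1 – May 8, 2027): 128 out of 365
Tax = $1,395,000 × 1.4% × 128/365 = $6,848.8767

$6,848.88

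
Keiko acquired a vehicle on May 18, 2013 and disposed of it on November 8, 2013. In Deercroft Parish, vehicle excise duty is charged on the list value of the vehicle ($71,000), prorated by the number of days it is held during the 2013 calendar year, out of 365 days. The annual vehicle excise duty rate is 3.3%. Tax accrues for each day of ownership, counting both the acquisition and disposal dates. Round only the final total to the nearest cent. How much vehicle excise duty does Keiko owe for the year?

Days held (May 18 – November 8, 2013): 175 out of 365
Tax = $71,000 × 3.3% × 175/365 = $1,123.3562

$1,123.36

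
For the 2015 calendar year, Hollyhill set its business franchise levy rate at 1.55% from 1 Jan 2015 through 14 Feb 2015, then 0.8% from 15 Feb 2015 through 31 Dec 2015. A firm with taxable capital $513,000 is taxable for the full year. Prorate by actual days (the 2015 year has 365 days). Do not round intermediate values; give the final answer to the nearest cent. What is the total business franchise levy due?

$4,578.35

1 Jan – 14 Feb 2015: 45 days at 1.55% → $513,000 × 1.55% × 45/365 = $980.3219
15 Feb – 31 Dec 2015: 320 days at 0.8% → $513,000 × 0.8% × 320/365 = $3,598.0274
Total = $4,578.3493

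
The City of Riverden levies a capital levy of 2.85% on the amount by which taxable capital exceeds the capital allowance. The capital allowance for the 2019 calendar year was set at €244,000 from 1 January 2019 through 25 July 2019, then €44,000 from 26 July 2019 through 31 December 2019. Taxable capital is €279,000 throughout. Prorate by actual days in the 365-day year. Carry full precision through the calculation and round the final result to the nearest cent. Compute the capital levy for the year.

€3,480.51

1 January – 25 July 2019: 206 days, exemption €244,000 → (€279,000 − €244,000) × 2.85% × 206/365 = €562.9726
26 July – 31 December 2019: 159 days, exemption €44,000 → (€279,000 − €44,000) × 2.85% × 159/365 = €2,917.5411
Total = €3,480.5137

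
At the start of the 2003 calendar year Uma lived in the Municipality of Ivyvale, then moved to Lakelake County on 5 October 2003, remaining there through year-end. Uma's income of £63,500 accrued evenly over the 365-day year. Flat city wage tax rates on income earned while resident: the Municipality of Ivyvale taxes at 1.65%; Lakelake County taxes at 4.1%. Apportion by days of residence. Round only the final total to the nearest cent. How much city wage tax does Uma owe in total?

The Municipality of Ivyvale, 1 January – 4 October 2003: 277 days → £63,500 × 1.65% × 277/365 = £795.1418
Lakelake County, 5 October – 31 December 2003: 88 days → £63,500 × 4.1% × 88/365 = £627.6932
Total = £1,422.8349

£1,422.83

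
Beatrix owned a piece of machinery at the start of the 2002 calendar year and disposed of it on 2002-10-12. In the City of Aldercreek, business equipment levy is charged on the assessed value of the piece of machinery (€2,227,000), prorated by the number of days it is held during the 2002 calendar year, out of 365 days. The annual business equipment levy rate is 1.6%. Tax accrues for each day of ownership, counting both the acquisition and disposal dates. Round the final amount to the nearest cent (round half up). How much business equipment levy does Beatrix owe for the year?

Days held (2002-01-01 to 2002-10-12): 285 out of 365
Tax = €2,227,000 × 1.6% × 285/365 = €27,822.2466

€27,822.25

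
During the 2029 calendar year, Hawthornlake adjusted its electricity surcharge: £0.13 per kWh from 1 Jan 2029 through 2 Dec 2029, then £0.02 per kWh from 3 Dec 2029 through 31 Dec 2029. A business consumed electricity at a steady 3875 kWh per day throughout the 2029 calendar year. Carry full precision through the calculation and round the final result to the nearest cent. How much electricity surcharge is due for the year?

1 Jan – 2 Dec 2029: 336 days × 3875 kWh/day = 1,302,000 kWh at £0.13/kWh → £169260.00
3 Dec – 31 Dec 2029: 29 days × 3875 kWh/day = 112,375 kWh at £0.02/kWh → £2247.50

£171507.50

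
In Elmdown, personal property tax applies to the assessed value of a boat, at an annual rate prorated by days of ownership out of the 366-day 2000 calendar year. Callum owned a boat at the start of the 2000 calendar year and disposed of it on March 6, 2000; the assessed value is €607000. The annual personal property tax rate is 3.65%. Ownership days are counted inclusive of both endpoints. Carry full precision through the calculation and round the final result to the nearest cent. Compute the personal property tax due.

€3995.25

Days held (January 1 – March 6, 2000): 66 out of 366
Tax = €607000 × 3.65% × 66/366 = €3995.2541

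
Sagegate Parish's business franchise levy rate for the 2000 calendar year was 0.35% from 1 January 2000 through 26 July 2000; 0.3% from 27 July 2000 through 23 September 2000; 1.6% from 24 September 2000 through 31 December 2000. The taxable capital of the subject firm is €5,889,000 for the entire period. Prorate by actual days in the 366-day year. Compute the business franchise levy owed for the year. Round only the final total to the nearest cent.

1 January – 26 July 2000: 208 days at 0.35% → €5,889,000 × 0.35% × 208/366 = €11,713.6393
27 July – 23 September 2000: 59 days at 0.3% → €5,889,000 × 0.3% × 59/366 = €2,847.9590
24 September – 31 December 2000: 99 days at 1.6% → €5,889,000 × 1.6% × 99/366 = €25,486.8197
Total = €40,048.4180

€40,048.42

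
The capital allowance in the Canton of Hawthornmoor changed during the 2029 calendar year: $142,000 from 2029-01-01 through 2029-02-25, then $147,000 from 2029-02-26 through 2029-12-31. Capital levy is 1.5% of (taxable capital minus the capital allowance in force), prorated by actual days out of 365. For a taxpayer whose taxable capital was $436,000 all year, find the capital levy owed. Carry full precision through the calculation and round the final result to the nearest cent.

2029-01-01 to 2029-02-25: 56 days, exemption $142,000 → ($436,000 − $142,000) × 1.5% × 56/365 = $676.6027
2029-02-26 to 2029-12-31: 309 days, exemption $147,000 → ($436,000 − $147,000) × 1.5% × 309/365 = $3,669.9041
Total = $4,346.5068

$4,346.51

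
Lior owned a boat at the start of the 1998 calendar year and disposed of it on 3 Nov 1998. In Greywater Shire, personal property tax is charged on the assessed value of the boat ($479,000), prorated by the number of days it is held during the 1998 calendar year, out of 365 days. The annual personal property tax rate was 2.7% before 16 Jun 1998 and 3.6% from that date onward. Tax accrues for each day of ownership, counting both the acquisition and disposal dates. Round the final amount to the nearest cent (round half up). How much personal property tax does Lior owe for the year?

1 Jan – 15 Jun 1998: 166 days at 2.7% → $479,000 × 2.7% × 166/365 = $5,881.8575
16 Jun – 3 Nov 1998: 141 days at 3.6% → $479,000 × 3.6% × 141/365 = $6,661.3808
Total = $12,543.2384

$12,543.24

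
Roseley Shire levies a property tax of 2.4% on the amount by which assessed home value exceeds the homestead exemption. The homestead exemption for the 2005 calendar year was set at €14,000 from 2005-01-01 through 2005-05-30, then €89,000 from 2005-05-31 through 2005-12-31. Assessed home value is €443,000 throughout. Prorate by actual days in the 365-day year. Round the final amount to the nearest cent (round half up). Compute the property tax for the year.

€9,235.73

2005-01-01 to 2005-05-30: 150 days, exemption €14,000 → (€443,000 − €14,000) × 2.4% × 150/365 = €4,231.2329
2005-05-31 to 2005-12-31: 215 days, exemption €89,000 → (€443,000 − €89,000) × 2.4% × 215/365 = €5,004.4932
Total = €9,235.7260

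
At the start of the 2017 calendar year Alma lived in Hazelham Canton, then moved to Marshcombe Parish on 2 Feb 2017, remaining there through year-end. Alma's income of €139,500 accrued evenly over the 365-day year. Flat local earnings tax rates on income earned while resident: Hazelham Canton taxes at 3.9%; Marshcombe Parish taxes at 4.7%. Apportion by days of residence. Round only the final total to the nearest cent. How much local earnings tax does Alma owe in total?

Hazelham Canton, 1 Jan – 1 Feb 2017: 32 days → €139,500 × 3.9% × 32/365 = €476.9753
Marshcombe Parish, 2 Feb – 31 Dec 2017: 333 days → €139,500 × 4.7% × 333/365 = €5,981.6836
Total = €6,458.6589

€6,458.66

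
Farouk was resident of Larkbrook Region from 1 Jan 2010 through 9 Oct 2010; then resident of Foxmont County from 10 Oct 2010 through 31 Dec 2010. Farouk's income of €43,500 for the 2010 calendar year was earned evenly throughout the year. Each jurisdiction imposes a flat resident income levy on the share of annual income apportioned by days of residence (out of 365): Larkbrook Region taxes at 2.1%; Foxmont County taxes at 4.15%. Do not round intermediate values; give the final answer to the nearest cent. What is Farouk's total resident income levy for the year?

€1,116.28

Larkbrook Region, 1 Jan – 9 Oct 2010: 282 days → €43,500 × 2.1% × 282/365 = €705.7726
Foxmont County, 10 Oct – 31 Dec 2010: 83 days → €43,500 × 4.15% × 83/365 = €410.5089
Total = €1,116.2815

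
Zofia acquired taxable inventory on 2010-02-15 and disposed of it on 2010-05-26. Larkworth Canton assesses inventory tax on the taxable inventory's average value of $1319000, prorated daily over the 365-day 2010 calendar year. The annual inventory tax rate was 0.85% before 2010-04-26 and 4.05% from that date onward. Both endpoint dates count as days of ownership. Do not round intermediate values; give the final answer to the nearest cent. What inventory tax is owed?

$6687.15

2010-02-15 to 2010-04-25: 70 days at 0.85% → $1319000 × 0.85% × 70/365 = $2150.1507
2010-04-26 to 2010-05-26: 31 days at 4.05% → $1319000 × 4.05% × 31/365 = $4536.9986
Total = $6687.1493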